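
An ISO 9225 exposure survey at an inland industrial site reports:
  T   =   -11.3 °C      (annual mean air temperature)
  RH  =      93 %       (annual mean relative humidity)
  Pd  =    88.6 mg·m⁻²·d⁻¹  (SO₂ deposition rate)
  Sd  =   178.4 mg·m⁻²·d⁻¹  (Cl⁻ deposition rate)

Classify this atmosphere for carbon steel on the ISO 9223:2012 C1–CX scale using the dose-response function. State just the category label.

C3

carbon steel: f(T) = +0.150·(T−10) [T≤10 °C] = -3.1950
  SO₂ term: 1.77·88.6^0.52·exp(0.02·93-3.1950) = 4.796
  Cl⁻ term: 0.102·178.4^0.62·exp(0.033·93+0.04·-11.3) = 34.75
  sum: 4.796 + 34.75 → r_corr = 39.55 μm/a
ISO 9223 Table 2 (carbon steel): 25 < 39.6 ≤ 50 μm/a ⇒ C3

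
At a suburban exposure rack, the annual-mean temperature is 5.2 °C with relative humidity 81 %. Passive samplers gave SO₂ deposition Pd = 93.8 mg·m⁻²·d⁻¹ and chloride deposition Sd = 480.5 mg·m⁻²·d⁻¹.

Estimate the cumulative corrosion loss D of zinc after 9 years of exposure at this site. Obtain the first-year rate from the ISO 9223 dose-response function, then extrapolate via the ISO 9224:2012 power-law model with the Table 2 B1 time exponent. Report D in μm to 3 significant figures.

D(9) = 30.1 μm

zinc: temperature factor f = +0.038·(-4.8) = -0.1824
  SO₂ term: 0.0129·93.8^0.44·exp(0.046·81-0.1824) = 3.291
  Sd branch = 0.0175·Sd^0.57·e^(0.008·RH+0.085·T) = 1.758 μm/a
  r_corr = 3.291 + 1.758 = 5.049 μm/a
ISO 9224: D(t) = r_corr · t^b with b = 0.813 (zinc, B1)
  D(9) = 5.049 × 9^0.813 = 5.049 × 5.968 = 30.13 μm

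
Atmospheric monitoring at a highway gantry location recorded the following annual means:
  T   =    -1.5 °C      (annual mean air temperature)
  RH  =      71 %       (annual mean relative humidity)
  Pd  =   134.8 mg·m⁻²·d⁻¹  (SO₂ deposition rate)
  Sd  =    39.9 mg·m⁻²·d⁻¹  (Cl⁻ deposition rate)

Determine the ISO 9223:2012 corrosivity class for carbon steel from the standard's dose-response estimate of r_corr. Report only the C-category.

C3

carbon steel: T≤10 °C ⇒ hinge +0.150·(-1.5−10) = -1.7250
  sulphur-dioxide contribution → 16.71 μm/a
  chloride contribution → 9.833 μm/a
  total first-year rate 26.54 μm/a
ISO 9223 Table 2 (carbon steel): 25 < 26.5 ≤ 50 μm/a ⇒ C3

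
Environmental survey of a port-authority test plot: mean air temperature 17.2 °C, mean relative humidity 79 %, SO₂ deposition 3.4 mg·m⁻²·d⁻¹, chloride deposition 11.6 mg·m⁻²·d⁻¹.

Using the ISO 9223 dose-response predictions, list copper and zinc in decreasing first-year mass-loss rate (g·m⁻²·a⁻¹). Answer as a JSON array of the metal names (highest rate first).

copper: T>10 °C ⇒ hinge -0.080·(17.2−10) = -0.5760
  SO₂ term: 0.0053·3.4^0.26·exp(0.059·79-0.5760) = 0.4331
  Cl⁻ term: 0.01025·11.6^0.27·exp(0.036·79+0.049·17.2) = 0.793
  sum: 0.4331 + 0.793 → r_corr = 1.226 μm/a
  mass loss = 1.226 μm/a × 8.96 g/cm³ = 10.99 g·m⁻²·a⁻¹
zinc: T>10 °C ⇒ hinge -0.071·(17.2−10) = -0.5112
  SO₂ term: 0.0129·3.4^0.44·exp(0.046·79-0.5112) = 0.5019
  Cl⁻ term: 0.0175·11.6^0.57·exp(0.008·79+0.085·17.2) = 0.5744
  sum: 0.5019 + 0.5744 → r_corr = 1.076 μm/a
  mass loss = 1.076 μm/a × 7.14 g/cm³ = 7.685 g·m⁻²·a⁻¹
Ordering by g·m⁻²·a⁻¹: copper (11) > zinc (7.68)

["copper", "zinc"]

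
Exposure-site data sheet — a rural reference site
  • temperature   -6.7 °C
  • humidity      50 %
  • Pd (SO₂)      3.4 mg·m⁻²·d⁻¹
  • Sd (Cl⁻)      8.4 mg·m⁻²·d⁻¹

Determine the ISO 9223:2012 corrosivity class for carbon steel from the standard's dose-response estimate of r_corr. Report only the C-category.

carbon steel: f(T) = +0.150·(T−10) [T≤10 °C] = -2.5050
  SO₂ term: 1.77·3.4^0.52·exp(0.02·50-2.5050) = 0.7426
  Cl⁻ term: 0.102·8.4^0.62·exp(0.033·50+0.04·-6.7) = 1.52
  r_corr = 0.7426 + 1.52 = 2.263 μm/a
Category bounds: 1.3…25 μm/a bracket r_corr ⇒ C2

C2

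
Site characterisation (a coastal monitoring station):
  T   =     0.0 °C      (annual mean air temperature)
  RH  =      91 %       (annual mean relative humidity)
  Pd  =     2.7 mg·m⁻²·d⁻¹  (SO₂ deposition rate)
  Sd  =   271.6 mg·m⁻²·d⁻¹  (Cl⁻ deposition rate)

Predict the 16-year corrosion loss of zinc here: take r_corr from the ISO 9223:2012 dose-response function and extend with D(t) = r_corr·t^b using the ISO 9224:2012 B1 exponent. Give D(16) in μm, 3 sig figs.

D(16) = 17.0 μm

zinc: temperature factor f = +0.038·(-10.0) = -0.3800
  Pd branch = 0.0129·Pd^0.44·e^(0.046·RH+f) = 0.8981 μm/a
  Cl⁻ term: 0.0175·271.6^0.57·exp(0.008·91+0.085·0.0) = 0.8842
  r_corr = 0.8981 + 0.8842 = 1.782 μm/a
Long-term exponent b (ISO 9224 Table 2, B1) = 0.813
  D(16) = 1.782 × 16^0.813 = 1.782 × 9.527 = 16.98 μm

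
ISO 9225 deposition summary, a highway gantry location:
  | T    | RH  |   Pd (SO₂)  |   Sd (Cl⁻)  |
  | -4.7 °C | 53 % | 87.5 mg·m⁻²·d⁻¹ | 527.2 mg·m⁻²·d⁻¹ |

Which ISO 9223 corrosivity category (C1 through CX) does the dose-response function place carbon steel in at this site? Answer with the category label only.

C3

carbon steel: T≤10 °C ⇒ hinge +0.150·(-4.7−10) = -2.2050
  Pd branch = 1.77·Pd^0.52·e^(0.02·RH+f) = 5.762 μm/a
  Cl⁻ term: 0.102·527.2^0.62·exp(0.033·53+0.04·-4.7) = 23.67
  sum: 5.762 + 23.67 → r_corr = 29.43 μm/a
ISO 9223 Table 2 (carbon steel): 25 < 29.4 ≤ 50 μm/a ⇒ C3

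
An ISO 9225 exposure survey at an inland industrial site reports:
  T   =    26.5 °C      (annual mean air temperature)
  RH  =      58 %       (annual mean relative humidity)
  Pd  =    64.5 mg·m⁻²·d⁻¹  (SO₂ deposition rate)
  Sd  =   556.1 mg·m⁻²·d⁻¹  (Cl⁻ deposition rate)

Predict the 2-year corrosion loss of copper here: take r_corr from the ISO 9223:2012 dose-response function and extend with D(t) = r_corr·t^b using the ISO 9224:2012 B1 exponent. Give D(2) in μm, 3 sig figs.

D(2) = 2.85 μm

copper: temperature factor f = -0.080·(16.5) = -1.3200
  Pd branch = 0.0053·Pd^0.26·e^(0.059·RH+f) = 0.1281 μm/a
  Cl⁻ term: 0.01025·556.1^0.27·exp(0.036·58+0.049·26.5) = 1.67
  r_corr = 0.1281 + 1.67 = 1.798 μm/a
Long-term exponent b (ISO 9224 Table 2, B1) = 0.667
  D(2) = 1.798 × 2^0.667 = 1.798 × 1.588 = 2.855 μm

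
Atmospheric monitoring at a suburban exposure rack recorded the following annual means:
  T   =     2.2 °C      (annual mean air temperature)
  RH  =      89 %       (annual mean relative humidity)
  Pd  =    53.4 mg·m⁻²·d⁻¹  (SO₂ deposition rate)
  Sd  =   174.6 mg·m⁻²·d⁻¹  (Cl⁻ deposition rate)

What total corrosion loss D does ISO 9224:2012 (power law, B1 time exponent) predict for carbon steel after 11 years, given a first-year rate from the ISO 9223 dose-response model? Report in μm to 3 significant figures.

carbon steel: T≤10 °C ⇒ hinge +0.150·(2.2−10) = -1.1700
  SO₂ term: 1.77·53.4^0.52·exp(0.02·89-1.1700) = 25.78
  Cl⁻ term: 0.102·174.6^0.62·exp(0.033·89+0.04·2.2) = 51.57
  r_corr = 25.78 + 51.57 = 77.35 μm/a
Long-term exponent b (ISO 9224 Table 2, B1) = 0.523
  D(11) = 77.35 × 11^0.523 = 77.35 × 3.505 = 271.1 μm

D(11) = 271 μm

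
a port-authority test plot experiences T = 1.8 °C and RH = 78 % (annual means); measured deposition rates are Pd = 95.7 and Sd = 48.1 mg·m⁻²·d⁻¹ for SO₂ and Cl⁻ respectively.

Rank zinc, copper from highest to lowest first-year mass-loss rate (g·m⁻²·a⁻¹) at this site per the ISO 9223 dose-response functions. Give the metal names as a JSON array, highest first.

zinc: temperature factor f = +0.038·(-8.2) = -0.3116
  Pd branch = 0.0129·Pd^0.44·e^(0.046·RH+f) = 2.542 μm/a
  Sd branch = 0.0175·Sd^0.57·e^(0.008·RH+0.085·T) = 0.3462 μm/a
  r_corr = 2.542 + 0.3462 = 2.888 μm/a
  mass loss = 2.888 μm/a × 7.14 g/cm³ = 20.62 g·m⁻²·a⁻¹
copper: T≤10 °C ⇒ hinge +0.126·(1.8−10) = -1.0332
  Pd branch = 0.0053·Pd^0.26·e^(0.059·RH+f) = 0.6155 μm/a
  Cl⁻ term: 0.01025·48.1^0.27·exp(0.036·78+0.049·1.8) = 0.5281
  sum: 0.6155 + 0.5281 → r_corr = 1.144 μm/a
  mass loss = 1.144 μm/a × 8.96 g/cm³ = 10.25 g·m⁻²·a⁻¹
Ordering by g·m⁻²·a⁻¹: zinc (20.6) > copper (10.2)

["zinc", "copper"]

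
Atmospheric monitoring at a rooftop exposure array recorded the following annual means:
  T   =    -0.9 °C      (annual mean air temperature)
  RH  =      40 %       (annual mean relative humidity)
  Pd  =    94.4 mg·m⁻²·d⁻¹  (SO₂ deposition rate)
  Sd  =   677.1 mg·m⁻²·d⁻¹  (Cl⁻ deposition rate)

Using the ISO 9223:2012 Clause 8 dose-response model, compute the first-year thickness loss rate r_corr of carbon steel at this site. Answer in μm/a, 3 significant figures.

r_corr = 29.1 μm/a

carbon steel: temperature factor f = +0.150·(-10.9) = -1.6350
  Pd branch = 1.77·Pd^0.52·e^(0.02·RH+f) = 8.172 μm/a
  Cl⁻ term: 0.102·677.1^0.62·exp(0.033·40+0.04·-0.9) = 20.95
  sum: 8.172 + 20.95 → r_corr = 29.12 μm/a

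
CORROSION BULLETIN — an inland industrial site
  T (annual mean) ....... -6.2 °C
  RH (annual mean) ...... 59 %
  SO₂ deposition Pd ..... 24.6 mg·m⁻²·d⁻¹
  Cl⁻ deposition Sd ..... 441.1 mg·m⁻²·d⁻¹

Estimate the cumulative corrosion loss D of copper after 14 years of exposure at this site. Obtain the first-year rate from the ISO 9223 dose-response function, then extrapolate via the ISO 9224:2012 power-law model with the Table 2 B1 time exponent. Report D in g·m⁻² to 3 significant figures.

D(14) = 19.7 g·m⁻²

copper: temperature factor f = +0.126·(-16.2) = -2.0412
  Pd branch = 0.0053·Pd^0.26·e^(0.059·RH+f) = 0.05143 μm/a
  Sd branch = 0.01025·Sd^0.27·e^(0.036·RH+0.049·T) = 0.3275 μm/a
  r_corr = 0.05143 + 0.3275 = 0.379 μm/a
Long-term exponent b (ISO 9224 Table 2, B1) = 0.667
  D(14) = 0.379 × 14^0.667 = 0.379 × 5.814 = 2.203 μm
  Mass loss = 2.203 μm × 8.96 g/cm³ = 19.74 g·m⁻²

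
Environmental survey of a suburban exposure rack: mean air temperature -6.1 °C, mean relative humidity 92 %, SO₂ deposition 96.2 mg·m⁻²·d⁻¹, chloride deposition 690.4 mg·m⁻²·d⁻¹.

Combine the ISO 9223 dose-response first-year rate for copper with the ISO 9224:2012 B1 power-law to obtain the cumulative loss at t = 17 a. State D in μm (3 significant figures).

D(17) = 11.5 μm

copper: T≤10 °C ⇒ hinge +0.126·(-6.1−10) = -2.0286
  Pd branch = 0.0053·Pd^0.26·e^(0.059·RH+f) = 0.5203 μm/a
  Cl⁻ term: 0.01025·690.4^0.27·exp(0.036·92+0.049·-6.1) = 1.219
  r_corr = 0.5203 + 1.219 = 1.739 μm/a
Power-law: D(17) = r_corr · 17^0.667
  D(17) = 1.739 × 17^0.667 = 1.739 × 6.618 = 11.51 μm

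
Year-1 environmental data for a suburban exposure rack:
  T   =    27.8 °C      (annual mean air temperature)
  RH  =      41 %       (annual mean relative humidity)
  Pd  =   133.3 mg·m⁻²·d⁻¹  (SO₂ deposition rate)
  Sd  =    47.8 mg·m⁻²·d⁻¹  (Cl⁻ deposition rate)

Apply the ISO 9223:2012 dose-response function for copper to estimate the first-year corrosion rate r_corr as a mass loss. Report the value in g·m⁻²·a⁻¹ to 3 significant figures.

r_corr = 4.92 g·m⁻²·a⁻¹

copper: f(T) = -0.080·(T−10) [T>10 °C] = -1.4240
  sulphur-dioxide contribution → 0.05115 μm/a
  chloride contribution → 0.4975 μm/a
  ⇒ r_corr(copper) = 0.5486 μm/a
Convert to mass loss: 0.5486 μm/a × 8.96 g/cm³ = 4.916 g·m⁻²·a⁻¹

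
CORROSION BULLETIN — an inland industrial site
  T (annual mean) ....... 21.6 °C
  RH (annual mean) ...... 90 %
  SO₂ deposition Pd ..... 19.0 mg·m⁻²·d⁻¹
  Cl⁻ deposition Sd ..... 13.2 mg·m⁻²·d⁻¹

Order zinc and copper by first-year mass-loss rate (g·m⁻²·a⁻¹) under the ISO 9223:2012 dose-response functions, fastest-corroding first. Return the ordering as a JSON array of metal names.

zinc: f(T) = -0.071·(T−10) [T>10 °C] = -0.8236
  SO₂ term: 0.0129·19.0^0.44·exp(0.046·90-0.8236) = 1.299
  Cl⁻ term: 0.0175·13.2^0.57·exp(0.008·90+0.085·21.6) = 0.9813
  r_corr = 1.299 + 0.9813 = 2.28 μm/a
  mass loss = 2.28 μm/a × 7.14 g/cm³ = 16.28 g·m⁻²·a⁻¹
copper: f(T) = -0.080·(T−10) [T>10 °C] = -0.9280
  SO₂ term: 0.0053·19.0^0.26·exp(0.059·90-0.9280) = 0.9117
  Sd branch = 0.01025·Sd^0.27·e^(0.036·RH+0.049·T) = 1.514 μm/a
  sum: 0.9117 + 1.514 → r_corr = 2.425 μm/a
  mass loss = 2.425 μm/a × 8.96 g/cm³ = 21.73 g·m⁻²·a⁻¹
Ordering by g·m⁻²·a⁻¹: copper (21.7) > zinc (16.3)

["copper", "zinc"]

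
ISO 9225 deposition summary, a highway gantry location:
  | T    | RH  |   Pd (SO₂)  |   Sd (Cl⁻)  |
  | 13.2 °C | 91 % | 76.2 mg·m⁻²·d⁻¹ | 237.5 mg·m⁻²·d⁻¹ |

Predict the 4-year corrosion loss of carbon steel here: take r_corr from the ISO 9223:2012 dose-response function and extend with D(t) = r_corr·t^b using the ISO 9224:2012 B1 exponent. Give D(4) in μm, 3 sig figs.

carbon steel: T>10 °C ⇒ hinge -0.054·(13.2−10) = -0.1728
  Pd branch = 1.77·Pd^0.52·e^(0.02·RH+f) = 87.49 μm/a
  Cl⁻ term: 0.102·237.5^0.62·exp(0.033·91+0.04·13.2) = 103.5
  sum: 87.49 + 103.5 → r_corr = 191 μm/a
Long-term exponent b (ISO 9224 Table 2, B1) = 0.523
  D(4) = 191 × 4^0.523 = 191 × 2.065 = 394.4 μm

D(4) = 394 μm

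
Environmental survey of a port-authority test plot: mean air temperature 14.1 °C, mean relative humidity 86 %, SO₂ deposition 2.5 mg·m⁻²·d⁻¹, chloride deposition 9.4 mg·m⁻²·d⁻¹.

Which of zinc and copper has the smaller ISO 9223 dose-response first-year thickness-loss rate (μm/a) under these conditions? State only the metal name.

zinc

zinc: f(T) = -0.071·(T−10) [T>10 °C] = -0.2911
  sulphur-dioxide contribution → 0.7539 μm/a
  chloride contribution → 0.414 μm/a
  ⇒ r_corr(zinc) = 1.168 μm/a
copper: f(T) = -0.080·(T−10) [T>10 °C] = -0.3280
  sulphur-dioxide contribution → 0.7743 μm/a
  chloride contribution → 0.8281 μm/a
  total first-year rate 1.602 μm/a
Ordering by μm/a: copper (1.6) > zinc (1.17)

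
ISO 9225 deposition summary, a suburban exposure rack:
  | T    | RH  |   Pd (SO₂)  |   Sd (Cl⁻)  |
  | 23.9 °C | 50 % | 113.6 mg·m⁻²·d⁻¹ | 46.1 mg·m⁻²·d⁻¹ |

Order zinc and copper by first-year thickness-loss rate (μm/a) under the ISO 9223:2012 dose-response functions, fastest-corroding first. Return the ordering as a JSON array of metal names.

zinc: f(T) = -0.071·(T−10) [T>10 °C] = -0.9869
  Pd branch = 0.0129·Pd^0.44·e^(0.046·RH+f) = 0.3848 μm/a
  Cl⁻ term: 0.0175·46.1^0.57·exp(0.008·50+0.085·23.9) = 1.767
  r_corr = 0.3848 + 1.767 = 2.152 μm/a
copper: temperature factor f = -0.080·(13.9) = -1.1120
  Pd branch = 0.0053·Pd^0.26·e^(0.059·RH+f) = 0.114 μm/a
  Cl⁻ term: 0.01025·46.1^0.27·exp(0.036·50+0.049·23.9) = 0.5627
  sum: 0.114 + 0.5627 → r_corr = 0.6767 μm/a
Ordering by μm/a: zinc (2.15) > copper (0.677)

["zinc", "copper"]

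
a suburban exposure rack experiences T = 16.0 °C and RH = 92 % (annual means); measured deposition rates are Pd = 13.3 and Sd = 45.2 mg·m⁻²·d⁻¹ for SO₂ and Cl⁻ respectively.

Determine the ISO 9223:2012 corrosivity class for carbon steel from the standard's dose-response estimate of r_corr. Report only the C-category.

C4

carbon steel: T>10 °C ⇒ hinge -0.054·(16.0−10) = -0.3240
  SO₂ term: 1.77·13.3^0.52·exp(0.02·92-0.3240) = 30.96
  Sd branch = 0.102·Sd^0.62·e^(0.033·RH+0.04·T) = 42.78 μm/a
  r_corr = 30.96 + 42.78 = 73.74 μm/a
Category bounds: 50…80 μm/a bracket r_corr ⇒ C4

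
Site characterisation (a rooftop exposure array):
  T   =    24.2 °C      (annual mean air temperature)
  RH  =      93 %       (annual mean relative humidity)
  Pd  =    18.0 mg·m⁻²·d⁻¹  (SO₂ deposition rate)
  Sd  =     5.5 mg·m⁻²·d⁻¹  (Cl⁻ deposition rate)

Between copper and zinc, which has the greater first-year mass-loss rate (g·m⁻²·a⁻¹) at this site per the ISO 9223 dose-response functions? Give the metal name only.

copper

copper: T>10 °C ⇒ hinge -0.080·(24.2−10) = -1.1360
  SO₂ term: 0.0053·18.0^0.26·exp(0.059·93-1.1360) = 0.8715
  Sd branch = 0.01025·Sd^0.27·e^(0.036·RH+0.049·T) = 1.512 μm/a
  r_corr = 0.8715 + 1.512 = 2.384 μm/a
  mass loss = 2.384 μm/a × 8.96 g/cm³ = 21.36 g·m⁻²·a⁻¹
zinc: f(T) = -0.071·(T−10) [T>10 °C] = -1.0082
  SO₂ term: 0.0129·18.0^0.44·exp(0.046·93-1.0082) = 1.211
  Sd branch = 0.0175·Sd^0.57·e^(0.008·RH+0.085·T) = 0.7612 μm/a
  sum: 1.211 + 0.7612 → r_corr = 1.972 μm/a
  mass loss = 1.972 μm/a × 7.14 g/cm³ = 14.08 g·m⁻²·a⁻¹
Ordering by g·m⁻²·a⁻¹: copper (21.4) > zinc (14.1)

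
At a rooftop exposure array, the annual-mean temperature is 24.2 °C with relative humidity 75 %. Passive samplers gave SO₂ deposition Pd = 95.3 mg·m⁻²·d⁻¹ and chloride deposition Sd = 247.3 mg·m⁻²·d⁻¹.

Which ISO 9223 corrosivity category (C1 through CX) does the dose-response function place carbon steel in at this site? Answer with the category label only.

carbon steel: temperature factor f = -0.054·(14.2) = -0.7668
  Pd branch = 1.77·Pd^0.52·e^(0.02·RH+f) = 39.4 μm/a
  Cl⁻ term: 0.102·247.3^0.62·exp(0.033·75+0.04·24.2) = 97.2
  r_corr = 39.4 + 97.2 = 136.6 μm/a
137 μm/a falls in (80, 200] for carbon steel → category C5

C5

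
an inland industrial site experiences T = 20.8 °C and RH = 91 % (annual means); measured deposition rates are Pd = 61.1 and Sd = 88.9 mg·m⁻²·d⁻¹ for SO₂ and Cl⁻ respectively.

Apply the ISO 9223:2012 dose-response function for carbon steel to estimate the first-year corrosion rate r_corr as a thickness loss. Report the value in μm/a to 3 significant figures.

r_corr = 128 μm/a

carbon steel: temperature factor f = -0.054·(10.8) = -0.5832
  SO₂ term: 1.77·61.1^0.52·exp(0.02·91-0.5832) = 51.74
  Sd branch = 0.102·Sd^0.62·e^(0.033·RH+0.04·T) = 76.28 μm/a
  sum: 51.74 + 76.28 → r_corr = 128 μm/a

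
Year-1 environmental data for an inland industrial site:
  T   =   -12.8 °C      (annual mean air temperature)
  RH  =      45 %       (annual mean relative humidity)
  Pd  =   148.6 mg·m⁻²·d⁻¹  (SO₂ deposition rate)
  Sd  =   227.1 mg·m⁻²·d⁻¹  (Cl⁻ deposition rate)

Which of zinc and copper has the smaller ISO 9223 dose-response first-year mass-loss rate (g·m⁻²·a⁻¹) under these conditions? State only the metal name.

zinc: temperature factor f = +0.038·(-22.8) = -0.8664
  SO₂ term: 0.0129·148.6^0.44·exp(0.046·45-0.8664) = 0.3881
  Sd branch = 0.0175·Sd^0.57·e^(0.008·RH+0.085·T) = 0.1862 μm/a
  r_corr = 0.3881 + 0.1862 = 0.5743 μm/a
  mass loss = 0.5743 μm/a × 7.14 g/cm³ = 4.101 g·m⁻²·a⁻¹
copper: T≤10 °C ⇒ hinge +0.126·(-12.8−10) = -2.8728
  SO₂ term: 0.0053·148.6^0.26·exp(0.059·45-2.8728) = 0.01565
  Cl⁻ term: 0.01025·227.1^0.27·exp(0.036·45+0.049·-12.8) = 0.1197
  sum: 0.01565 + 0.1197 → r_corr = 0.1353 μm/a
  mass loss = 0.1353 μm/a × 8.96 g/cm³ = 1.213 g·m⁻²·a⁻¹
Ordering by g·m⁻²·a⁻¹: zinc (4.1) > copper (1.21)

copper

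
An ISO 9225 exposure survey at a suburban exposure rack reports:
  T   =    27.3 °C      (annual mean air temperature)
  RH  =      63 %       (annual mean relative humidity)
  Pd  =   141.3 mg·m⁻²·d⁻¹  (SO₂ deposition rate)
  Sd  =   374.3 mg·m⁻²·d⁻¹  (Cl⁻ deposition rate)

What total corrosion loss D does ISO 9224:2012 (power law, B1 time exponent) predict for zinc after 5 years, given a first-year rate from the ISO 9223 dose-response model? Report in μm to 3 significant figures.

D(5) = 34.2 μm

zinc: temperature factor f = -0.071·(17.3) = -1.2283
  Pd branch = 0.0129·Pd^0.44·e^(0.046·RH+f) = 0.6051 μm/a
  Sd branch = 0.0175·Sd^0.57·e^(0.008·RH+0.085·T) = 8.638 μm/a
  r_corr = 0.6051 + 8.638 = 9.244 μm/a
ISO 9224: D(t) = r_corr · t^b with b = 0.813 (zinc, B1)
  D(5) = 9.244 × 5^0.813 = 9.244 × 3.701 = 34.21 μm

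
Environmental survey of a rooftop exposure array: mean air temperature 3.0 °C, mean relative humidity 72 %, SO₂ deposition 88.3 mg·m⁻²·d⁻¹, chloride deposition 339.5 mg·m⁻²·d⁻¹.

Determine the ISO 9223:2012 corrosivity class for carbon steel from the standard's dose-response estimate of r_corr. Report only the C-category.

carbon steel: f(T) = +0.150·(T−10) [T≤10 °C] = -1.0500
  sulphur-dioxide contribution → 26.87 μm/a
  chloride contribution → 45.89 μm/a
  ⇒ r_corr(carbon steel) = 72.76 μm/a
72.8 μm/a falls in (50, 80] for carbon steel → category C4

C4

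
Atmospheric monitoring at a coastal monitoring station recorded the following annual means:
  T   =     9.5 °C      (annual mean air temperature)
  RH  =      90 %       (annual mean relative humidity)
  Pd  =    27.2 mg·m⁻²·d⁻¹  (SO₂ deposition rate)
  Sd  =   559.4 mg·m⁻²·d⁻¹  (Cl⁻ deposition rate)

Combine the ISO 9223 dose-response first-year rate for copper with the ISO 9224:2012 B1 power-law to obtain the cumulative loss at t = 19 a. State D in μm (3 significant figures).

D(19) = 33.3 μm

copper: f(T) = +0.126·(T−10) [T≤10 °C] = -0.0630
  sulphur-dioxide contribution → 2.377 μm/a
  chloride contribution → 2.301 μm/a
  total first-year rate 4.678 μm/a
Long-term exponent b (ISO 9224 Table 2, B1) = 0.667
  D(19) = 4.678 × 19^0.667 = 4.678 × 7.127 = 33.34 μm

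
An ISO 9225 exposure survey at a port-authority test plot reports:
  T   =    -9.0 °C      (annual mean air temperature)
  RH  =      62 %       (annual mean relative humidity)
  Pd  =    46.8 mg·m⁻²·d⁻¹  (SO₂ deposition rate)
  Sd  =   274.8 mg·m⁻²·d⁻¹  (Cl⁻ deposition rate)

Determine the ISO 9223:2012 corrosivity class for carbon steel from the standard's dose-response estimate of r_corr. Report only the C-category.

C2

carbon steel: T≤10 °C ⇒ hinge +0.150·(-9.0−10) = -2.8500
  SO₂ term: 1.77·46.8^0.52·exp(0.02·62-2.8500) = 2.614
  Sd branch = 0.102·Sd^0.62·e^(0.033·RH+0.04·T) = 17.91 μm/a
  r_corr = 2.614 + 17.91 = 20.52 μm/a
Category bounds: 1.3…25 μm/a bracket r_corr ⇒ C2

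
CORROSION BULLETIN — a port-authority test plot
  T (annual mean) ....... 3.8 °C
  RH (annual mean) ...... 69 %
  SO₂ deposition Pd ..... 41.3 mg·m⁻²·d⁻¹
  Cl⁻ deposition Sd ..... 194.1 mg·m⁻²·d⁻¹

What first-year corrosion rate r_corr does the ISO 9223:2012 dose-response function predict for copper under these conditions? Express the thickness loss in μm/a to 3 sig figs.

r_corr = 0.988 μm/a

copper: T≤10 °C ⇒ hinge +0.126·(3.8−10) = -0.7812
  Pd branch = 0.0053·Pd^0.26·e^(0.059·RH+f) = 0.3743 μm/a
  Cl⁻ term: 0.01025·194.1^0.27·exp(0.036·69+0.049·3.8) = 0.614
  r_corr = 0.3743 + 0.614 = 0.9882 μm/a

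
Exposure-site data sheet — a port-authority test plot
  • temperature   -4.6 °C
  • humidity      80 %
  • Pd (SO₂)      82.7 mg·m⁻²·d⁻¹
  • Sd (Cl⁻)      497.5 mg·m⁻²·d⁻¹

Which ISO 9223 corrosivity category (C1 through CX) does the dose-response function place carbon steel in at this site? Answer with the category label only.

C4

carbon steel: temperature factor f = +0.150·(-14.6) = -2.1900
  sulphur-dioxide contribution → 9.746 μm/a
  chloride contribution → 55.88 μm/a
  total first-year rate 65.62 μm/a
Category bounds: 50…80 μm/a bracket r_corr ⇒ C4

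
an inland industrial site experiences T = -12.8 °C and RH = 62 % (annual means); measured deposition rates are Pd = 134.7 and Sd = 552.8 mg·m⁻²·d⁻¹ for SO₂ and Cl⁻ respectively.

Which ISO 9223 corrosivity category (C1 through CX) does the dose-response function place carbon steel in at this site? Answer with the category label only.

C3

carbon steel: temperature factor f = +0.150·(-22.8) = -3.4200
  Pd branch = 1.77·Pd^0.52·e^(0.02·RH+f) = 2.561 μm/a
  Sd branch = 0.102·Sd^0.62·e^(0.033·RH+0.04·T) = 23.72 μm/a
  r_corr = 2.561 + 23.72 = 26.29 μm/a
26.3 μm/a falls in (25, 50] for carbon steel → category C3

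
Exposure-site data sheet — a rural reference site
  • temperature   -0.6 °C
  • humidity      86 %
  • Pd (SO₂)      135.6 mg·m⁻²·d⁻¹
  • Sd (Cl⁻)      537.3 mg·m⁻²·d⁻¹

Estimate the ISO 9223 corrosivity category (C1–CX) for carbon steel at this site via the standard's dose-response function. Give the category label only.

carbon steel: T≤10 °C ⇒ hinge +0.150·(-0.6−10) = -1.5900
  Pd branch = 1.77·Pd^0.52·e^(0.02·RH+f) = 25.89 μm/a
  Sd branch = 0.102·Sd^0.62·e^(0.033·RH+0.04·T) = 83.84 μm/a
  r_corr = 25.89 + 83.84 = 109.7 μm/a
ISO 9223 Table 2 (carbon steel): 80 < 110 ≤ 200 μm/a ⇒ C5

C5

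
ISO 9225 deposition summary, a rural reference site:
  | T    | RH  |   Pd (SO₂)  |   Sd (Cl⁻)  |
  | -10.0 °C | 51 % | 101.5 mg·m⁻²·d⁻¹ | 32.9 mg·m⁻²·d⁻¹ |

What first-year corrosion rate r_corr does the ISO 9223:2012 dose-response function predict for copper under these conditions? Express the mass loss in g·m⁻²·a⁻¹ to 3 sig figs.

copper: f(T) = +0.126·(T−10) [T≤10 °C] = -2.5200
  sulphur-dioxide contribution → 0.02873 μm/a
  chloride contribution → 0.1011 μm/a
  total first-year rate 0.1299 μm/a
Convert to mass loss: 0.1299 μm/a × 8.96 g/cm³ = 1.164 g·m⁻²·a⁻¹

r_corr = 1.16 g·m⁻²·a⁻¹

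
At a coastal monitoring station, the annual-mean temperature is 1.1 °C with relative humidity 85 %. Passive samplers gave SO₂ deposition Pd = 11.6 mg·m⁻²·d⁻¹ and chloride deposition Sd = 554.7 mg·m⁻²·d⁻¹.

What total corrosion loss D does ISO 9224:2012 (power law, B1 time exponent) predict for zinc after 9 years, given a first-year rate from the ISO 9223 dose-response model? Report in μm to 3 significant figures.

zinc: f(T) = +0.038·(T−10) [T≤10 °C] = -0.3382
  SO₂ term: 0.0129·11.6^0.44·exp(0.046·85-0.3382) = 1.349
  Cl⁻ term: 0.0175·554.7^0.57·exp(0.008·85+0.085·1.1) = 1.39
  sum: 1.349 + 1.39 → r_corr = 2.74 μm/a
Long-term exponent b (ISO 9224 Table 2, B1) = 0.813
  D(9) = 2.74 × 9^0.813 = 2.74 × 5.968 = 16.35 μm

D(9) = 16.3 μm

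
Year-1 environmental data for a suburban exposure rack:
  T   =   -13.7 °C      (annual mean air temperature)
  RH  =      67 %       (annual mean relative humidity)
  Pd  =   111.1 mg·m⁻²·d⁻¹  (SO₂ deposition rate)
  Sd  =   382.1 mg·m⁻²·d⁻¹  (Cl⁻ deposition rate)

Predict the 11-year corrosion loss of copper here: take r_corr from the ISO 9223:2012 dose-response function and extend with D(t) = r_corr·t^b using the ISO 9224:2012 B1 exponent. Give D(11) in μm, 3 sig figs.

copper: temperature factor f = +0.126·(-23.7) = -2.9862
  Pd branch = 0.0053·Pd^0.26·e^(0.059·RH+f) = 0.04743 μm/a
  Sd branch = 0.01025·Sd^0.27·e^(0.036·RH+0.049·T) = 0.291 μm/a
  sum: 0.04743 + 0.291 → r_corr = 0.3384 μm/a
ISO 9224: D(t) = r_corr · t^b with b = 0.667 (copper, B1)
  D(11) = 0.3384 × 11^0.667 = 0.3384 × 4.95 = 1.675 μm

D(11) = 1.68 μm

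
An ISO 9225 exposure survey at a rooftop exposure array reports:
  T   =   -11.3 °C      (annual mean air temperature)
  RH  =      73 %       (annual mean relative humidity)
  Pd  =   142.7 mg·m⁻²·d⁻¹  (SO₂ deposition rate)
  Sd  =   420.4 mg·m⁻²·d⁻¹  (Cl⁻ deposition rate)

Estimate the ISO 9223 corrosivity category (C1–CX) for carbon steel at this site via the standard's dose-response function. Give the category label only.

C3

carbon steel: T≤10 °C ⇒ hinge +0.150·(-11.3−10) = -3.1950
  sulphur-dioxide contribution → 4.119 μm/a
  chloride contribution → 30.56 μm/a
  ⇒ r_corr(carbon steel) = 34.68 μm/a
Category bounds: 25…50 μm/a bracket r_corr ⇒ C3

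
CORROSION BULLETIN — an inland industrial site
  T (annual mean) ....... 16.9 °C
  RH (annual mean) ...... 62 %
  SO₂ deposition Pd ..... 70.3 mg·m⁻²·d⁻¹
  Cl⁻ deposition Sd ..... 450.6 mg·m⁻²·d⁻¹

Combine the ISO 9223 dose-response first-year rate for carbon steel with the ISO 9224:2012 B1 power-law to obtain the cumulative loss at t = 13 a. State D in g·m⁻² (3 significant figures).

carbon steel: f(T) = -0.054·(T−10) [T>10 °C] = -0.3726
  sulphur-dioxide contribution → 38.47 μm/a
  chloride contribution → 68.56 μm/a
  total first-year rate 107 μm/a
ISO 9224: D(t) = r_corr · t^b with b = 0.523 (carbon steel, B1)
  D(13) = 107 × 13^0.523 = 107 × 3.825 = 409.4 μm
  Mass loss = 409.4 μm × 7.85 g/cm³ = 3213 g·m⁻²

D(13) = 3.21e+03 g·m⁻²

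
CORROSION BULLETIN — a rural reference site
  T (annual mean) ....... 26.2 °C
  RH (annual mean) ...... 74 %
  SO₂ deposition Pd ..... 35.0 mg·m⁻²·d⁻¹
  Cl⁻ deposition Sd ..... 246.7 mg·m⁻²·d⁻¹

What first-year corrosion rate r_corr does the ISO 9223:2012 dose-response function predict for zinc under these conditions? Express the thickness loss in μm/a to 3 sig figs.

zinc: f(T) = -0.071·(T−10) [T>10 °C] = -1.1502
  Pd branch = 0.0129·Pd^0.44·e^(0.046·RH+f) = 0.5872 μm/a
  Sd branch = 0.0175·Sd^0.57·e^(0.008·RH+0.085·T) = 6.774 μm/a
  r_corr = 0.5872 + 6.774 = 7.361 μm/a

r_corr = 7.36 μm/a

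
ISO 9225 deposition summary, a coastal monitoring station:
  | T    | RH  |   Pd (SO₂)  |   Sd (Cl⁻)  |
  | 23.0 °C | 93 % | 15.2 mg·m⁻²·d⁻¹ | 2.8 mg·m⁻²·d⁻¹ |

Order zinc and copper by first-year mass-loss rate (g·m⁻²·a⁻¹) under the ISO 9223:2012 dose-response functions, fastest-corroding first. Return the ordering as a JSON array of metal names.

zinc: temperature factor f = -0.071·(13.0) = -0.9230
  sulphur-dioxide contribution → 1.224 μm/a
  chloride contribution → 0.4678 μm/a
  ⇒ r_corr(zinc) = 1.691 μm/a
  mass loss = 1.691 μm/a × 7.14 g/cm³ = 12.08 g·m⁻²·a⁻¹
copper: T>10 °C ⇒ hinge -0.080·(23.0−10) = -1.0400
  sulphur-dioxide contribution → 0.918 μm/a
  chloride contribution → 1.188 μm/a
  ⇒ r_corr(copper) = 2.106 μm/a
  mass loss = 2.106 μm/a × 8.96 g/cm³ = 18.87 g·m⁻²·a⁻¹
Ordering by g·m⁻²·a⁻¹: copper (18.9) > zinc (12.1)

["copper", "zinc"]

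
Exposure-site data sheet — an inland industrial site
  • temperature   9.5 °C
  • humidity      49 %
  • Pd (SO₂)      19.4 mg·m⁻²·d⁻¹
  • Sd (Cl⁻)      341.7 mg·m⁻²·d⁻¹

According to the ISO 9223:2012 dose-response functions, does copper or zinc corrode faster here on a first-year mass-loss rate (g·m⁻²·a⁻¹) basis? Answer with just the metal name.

copper: T≤10 °C ⇒ hinge +0.126·(9.5−10) = -0.0630
  Pd branch = 0.0053·Pd^0.26·e^(0.059·RH+f) = 0.1938 μm/a
  Cl⁻ term: 0.01025·341.7^0.27·exp(0.036·49+0.049·9.5) = 0.4603
  r_corr = 0.1938 + 0.4603 = 0.6541 μm/a
  mass loss = 0.6541 μm/a × 8.96 g/cm³ = 5.861 g·m⁻²·a⁻¹
zinc: T≤10 °C ⇒ hinge +0.038·(9.5−10) = -0.0190
  SO₂ term: 0.0129·19.4^0.44·exp(0.046·49-0.0190) = 0.4445
  Cl⁻ term: 0.0175·341.7^0.57·exp(0.008·49+0.085·9.5) = 1.615
  sum: 0.4445 + 1.615 → r_corr = 2.059 μm/a
  mass loss = 2.059 μm/a × 7.14 g/cm³ = 14.7 g·m⁻²·a⁻¹
Ordering by g·m⁻²·a⁻¹: zinc (14.7) > copper (5.86)

zinc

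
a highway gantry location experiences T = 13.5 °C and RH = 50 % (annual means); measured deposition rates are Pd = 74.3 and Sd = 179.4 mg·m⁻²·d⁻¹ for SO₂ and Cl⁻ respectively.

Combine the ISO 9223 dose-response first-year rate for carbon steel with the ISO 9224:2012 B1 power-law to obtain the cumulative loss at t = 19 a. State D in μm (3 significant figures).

carbon steel: temperature factor f = -0.054·(3.5) = -0.1890
  SO₂ term: 1.77·74.3^0.52·exp(0.02·50-0.1890) = 37.42
  Cl⁻ term: 0.102·179.4^0.62·exp(0.033·50+0.04·13.5) = 22.75
  sum: 37.42 + 22.75 → r_corr = 60.17 μm/a
Long-term exponent b (ISO 9224 Table 2, B1) = 0.523
  D(19) = 60.17 × 19^0.523 = 60.17 × 4.664 = 280.7 μm

D(19) = 281 μm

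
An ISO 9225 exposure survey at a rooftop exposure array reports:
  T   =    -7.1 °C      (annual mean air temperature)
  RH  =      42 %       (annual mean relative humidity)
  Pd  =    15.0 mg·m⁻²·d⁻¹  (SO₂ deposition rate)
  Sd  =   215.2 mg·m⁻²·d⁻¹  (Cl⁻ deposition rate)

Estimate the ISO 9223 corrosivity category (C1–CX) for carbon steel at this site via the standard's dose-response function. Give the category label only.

carbon steel: f(T) = +0.150·(T−10) [T≤10 °C] = -2.5650
  SO₂ term: 1.77·15.0^0.52·exp(0.02·42-2.5650) = 1.289
  Cl⁻ term: 0.102·215.2^0.62·exp(0.033·42+0.04·-7.1) = 8.581
  sum: 1.289 + 8.581 → r_corr = 9.871 μm/a
Category bounds: 1.3…25 μm/a bracket r_corr ⇒ C2

C2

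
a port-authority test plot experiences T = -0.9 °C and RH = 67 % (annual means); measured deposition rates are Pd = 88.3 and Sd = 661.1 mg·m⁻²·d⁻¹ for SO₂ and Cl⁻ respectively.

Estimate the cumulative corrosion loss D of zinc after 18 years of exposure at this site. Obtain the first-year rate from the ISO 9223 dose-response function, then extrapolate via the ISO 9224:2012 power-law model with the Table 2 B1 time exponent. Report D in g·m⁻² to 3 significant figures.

zinc: T≤10 °C ⇒ hinge +0.038·(-0.9−10) = -0.4142
  SO₂ term: 0.0129·88.3^0.44·exp(0.046·67-0.4142) = 1.335
  Sd branch = 0.0175·Sd^0.57·e^(0.008·RH+0.085·T) = 1.122 μm/a
  r_corr = 1.335 + 1.122 = 2.457 μm/a
Long-term exponent b (ISO 9224 Table 2, B1) = 0.813
  D(18) = 2.457 × 18^0.813 = 2.457 × 10.48 = 25.76 μm
  Mass loss = 25.76 μm × 7.14 g/cm³ = 183.9 g·m⁻²

D(18) = 184 g·m⁻²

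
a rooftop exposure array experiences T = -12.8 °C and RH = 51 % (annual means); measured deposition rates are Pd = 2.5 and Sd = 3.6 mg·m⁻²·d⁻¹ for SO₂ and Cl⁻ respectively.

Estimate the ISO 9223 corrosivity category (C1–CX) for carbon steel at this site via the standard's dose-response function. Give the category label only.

C1

carbon steel: T≤10 °C ⇒ hinge +0.150·(-12.8−10) = -3.4200
  Pd branch = 1.77·Pd^0.52·e^(0.02·RH+f) = 0.2586 μm/a
  Cl⁻ term: 0.102·3.6^0.62·exp(0.033·51+0.04·-12.8) = 0.7279
  sum: 0.2586 + 0.7279 → r_corr = 0.9865 μm/a
Category bounds: 0…1.3 μm/a bracket r_corr ⇒ C1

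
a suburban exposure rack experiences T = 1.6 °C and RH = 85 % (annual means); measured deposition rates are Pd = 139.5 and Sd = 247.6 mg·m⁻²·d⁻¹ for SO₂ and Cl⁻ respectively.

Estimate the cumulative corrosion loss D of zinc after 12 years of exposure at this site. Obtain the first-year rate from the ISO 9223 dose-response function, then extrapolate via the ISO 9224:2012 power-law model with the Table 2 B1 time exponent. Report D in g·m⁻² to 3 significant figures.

D(12) = 270 g·m⁻²

zinc: f(T) = +0.038·(T−10) [T≤10 °C] = -0.3192
  sulphur-dioxide contribution → 4.108 μm/a
  chloride contribution → 0.9159 μm/a
  total first-year rate 5.024 μm/a
Power-law: D(12) = r_corr · 12^0.813
  D(12) = 5.024 × 12^0.813 = 5.024 × 7.54 = 37.88 μm
  Mass loss = 37.88 μm × 7.14 g/cm³ = 270.5 g·m⁻²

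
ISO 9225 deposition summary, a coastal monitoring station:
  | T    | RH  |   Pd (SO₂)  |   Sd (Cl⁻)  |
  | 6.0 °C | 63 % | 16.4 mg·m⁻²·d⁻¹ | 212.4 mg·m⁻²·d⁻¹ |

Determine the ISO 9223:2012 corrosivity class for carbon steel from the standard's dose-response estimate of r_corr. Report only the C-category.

carbon steel: temperature factor f = +0.150·(-4.0) = -0.6000
  sulphur-dioxide contribution → 14.67 μm/a
  chloride contribution → 28.75 μm/a
  total first-year rate 43.41 μm/a
Category bounds: 25…50 μm/a bracket r_corr ⇒ C3

C3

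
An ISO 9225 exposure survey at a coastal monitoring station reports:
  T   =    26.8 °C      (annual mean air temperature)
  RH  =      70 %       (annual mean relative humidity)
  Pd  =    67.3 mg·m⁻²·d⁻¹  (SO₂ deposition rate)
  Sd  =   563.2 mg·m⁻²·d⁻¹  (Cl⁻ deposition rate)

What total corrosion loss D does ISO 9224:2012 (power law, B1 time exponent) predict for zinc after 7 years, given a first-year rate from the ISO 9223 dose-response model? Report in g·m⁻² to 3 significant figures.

D(7) = 406 g·m⁻²

zinc: f(T) = -0.071·(T−10) [T>10 °C] = -1.1928
  sulphur-dioxide contribution → 0.6242 μm/a
  chloride contribution → 11.05 μm/a
  total first-year rate 11.68 μm/a
Power-law: D(7) = r_corr · 7^0.813
  D(7) = 11.68 × 7^0.813 = 11.68 × 4.865 = 56.8 μm
  Mass loss = 56.8 μm × 7.14 g/cm³ = 405.6 g·m⁻²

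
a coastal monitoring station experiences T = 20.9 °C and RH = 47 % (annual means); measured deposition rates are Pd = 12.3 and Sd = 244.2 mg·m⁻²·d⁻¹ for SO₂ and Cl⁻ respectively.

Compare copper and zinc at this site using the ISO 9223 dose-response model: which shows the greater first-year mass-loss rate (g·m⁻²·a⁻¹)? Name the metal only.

zinc

copper: f(T) = -0.080·(T−10) [T>10 °C] = -0.8720
  SO₂ term: 0.0053·12.3^0.26·exp(0.059·47-0.8720) = 0.06812
  Sd branch = 0.01025·Sd^0.27·e^(0.036·RH+0.049·T) = 0.6839 μm/a
  sum: 0.06812 + 0.6839 → r_corr = 0.752 μm/a
  mass loss = 0.752 μm/a × 8.96 g/cm³ = 6.738 g·m⁻²·a⁻¹
zinc: T>10 °C ⇒ hinge -0.071·(20.9−10) = -0.7739
  Pd branch = 0.0129·Pd^0.44·e^(0.046·RH+f) = 0.156 μm/a
  Cl⁻ term: 0.0175·244.2^0.57·exp(0.008·47+0.085·20.9) = 3.458
  r_corr = 0.156 + 3.458 = 3.614 μm/a
  mass loss = 3.614 μm/a × 7.14 g/cm³ = 25.81 g·m⁻²·a⁻¹
Ordering by g·m⁻²·a⁻¹: zinc (25.8) > copper (6.74)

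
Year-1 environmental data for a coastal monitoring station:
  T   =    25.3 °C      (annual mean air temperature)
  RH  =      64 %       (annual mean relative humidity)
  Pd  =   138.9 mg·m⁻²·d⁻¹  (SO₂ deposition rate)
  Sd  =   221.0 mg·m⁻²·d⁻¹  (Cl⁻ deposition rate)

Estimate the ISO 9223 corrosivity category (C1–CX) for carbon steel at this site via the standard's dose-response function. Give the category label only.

C5

carbon steel: temperature factor f = -0.054·(15.3) = -0.8262
  sulphur-dioxide contribution → 36.25 μm/a
  chloride contribution → 65.9 μm/a
  total first-year rate 102.1 μm/a
102 μm/a falls in (80, 200] for carbon steel → category C5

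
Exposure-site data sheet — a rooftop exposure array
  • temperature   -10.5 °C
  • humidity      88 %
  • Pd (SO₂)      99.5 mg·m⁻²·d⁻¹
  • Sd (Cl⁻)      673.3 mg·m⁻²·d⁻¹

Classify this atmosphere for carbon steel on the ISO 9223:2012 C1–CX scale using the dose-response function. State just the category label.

C4

carbon steel: temperature factor f = +0.150·(-20.5) = -3.0750
  sulphur-dioxide contribution → 5.197 μm/a
  chloride contribution → 69.32 μm/a
  ⇒ r_corr(carbon steel) = 74.52 μm/a
74.5 μm/a falls in (50, 80] for carbon steel → category C4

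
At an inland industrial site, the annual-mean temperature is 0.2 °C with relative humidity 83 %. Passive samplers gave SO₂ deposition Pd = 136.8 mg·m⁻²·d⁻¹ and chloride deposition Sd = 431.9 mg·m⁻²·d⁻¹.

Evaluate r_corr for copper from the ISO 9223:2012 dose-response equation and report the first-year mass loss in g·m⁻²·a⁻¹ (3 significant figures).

copper: f(T) = +0.126·(T−10) [T≤10 °C] = -1.2348
  SO₂ term: 0.0053·136.8^0.26·exp(0.059·83-1.2348) = 0.7415
  Sd branch = 0.01025·Sd^0.27·e^(0.036·RH+0.049·T) = 1.057 μm/a
  r_corr = 0.7415 + 1.057 = 1.799 μm/a
Convert to mass loss: 1.799 μm/a × 8.96 g/cm³ = 16.12 g·m⁻²·a⁻¹

r_corr = 16.1 g·m⁻²·a⁻¹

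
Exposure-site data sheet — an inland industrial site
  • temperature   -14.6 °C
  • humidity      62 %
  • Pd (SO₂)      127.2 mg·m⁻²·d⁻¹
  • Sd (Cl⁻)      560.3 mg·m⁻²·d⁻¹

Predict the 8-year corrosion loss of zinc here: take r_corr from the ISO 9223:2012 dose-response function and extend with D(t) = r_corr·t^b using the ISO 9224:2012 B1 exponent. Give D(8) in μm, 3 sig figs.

zinc: f(T) = +0.038·(T−10) [T≤10 °C] = -0.9348
  sulphur-dioxide contribution → 0.7399 μm/a
  chloride contribution → 0.3063 μm/a
  ⇒ r_corr(zinc) = 1.046 μm/a
ISO 9224: D(t) = r_corr · t^b with b = 0.813 (zinc, B1)
  D(8) = 1.046 × 8^0.813 = 1.046 × 5.423 = 5.673 μm

D(8) = 5.67 μm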